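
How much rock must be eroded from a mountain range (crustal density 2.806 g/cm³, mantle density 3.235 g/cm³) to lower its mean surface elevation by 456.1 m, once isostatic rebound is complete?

Net drop Δ = e − u = e − e ρ_c/ρ_m = e (ρ_m − ρ_c)/ρ_m.
e = Δ ρ_m/(ρ_m − ρ_c) = 456.1 m × 3.235/0.429 = 3440 m.

3440 m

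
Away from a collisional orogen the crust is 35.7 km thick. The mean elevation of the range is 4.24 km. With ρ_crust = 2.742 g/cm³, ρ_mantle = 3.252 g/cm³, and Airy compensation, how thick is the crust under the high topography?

Root depth r = h ρ_c / (ρ_m − ρ_c) = 4.24 km × 2.742 / 0.51 = 22.8 km.
Total thickness = T + h + r = 35.7 km + 4.24 km + 22.8 km = 62.7 km.

62.7 km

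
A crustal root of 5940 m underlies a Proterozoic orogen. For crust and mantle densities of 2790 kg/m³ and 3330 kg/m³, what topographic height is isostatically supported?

In Airy isostatic equilibrium: ρ_c h = (ρ_m − ρ_c) r.
h = r (ρ_m − ρ_c) / ρ_c = 5940 m × (3330 − 2790) / 2790 = 1150 m.

1150 m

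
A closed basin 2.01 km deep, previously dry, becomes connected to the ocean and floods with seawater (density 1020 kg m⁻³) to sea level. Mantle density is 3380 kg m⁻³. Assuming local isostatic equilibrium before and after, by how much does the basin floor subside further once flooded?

After flooding the water column is d + s deep. Its weight must equal the weight of mantle displaced by the extra subsidence s: (d + s) ρ_w = s ρ_m.
s = d ρ_w / (ρ_m − ρ_w) = 2.01 km × 1020/(3380 − 1020) = 0.869 km.

0.869 km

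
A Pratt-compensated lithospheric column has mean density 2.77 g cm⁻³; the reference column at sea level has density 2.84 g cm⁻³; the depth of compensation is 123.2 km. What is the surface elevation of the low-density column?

3.11 km

ρ_ref D = ρ (D + h) → h = D (ρ_ref − ρ)/ρ.
h = 123.2 km × (2.84 − 2.77)/2.77 = 3.11 km.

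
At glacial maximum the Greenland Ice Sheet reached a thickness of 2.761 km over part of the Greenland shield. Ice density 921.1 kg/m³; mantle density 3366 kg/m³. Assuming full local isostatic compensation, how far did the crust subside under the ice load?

0.756 km

For local isostatic compensation: the ice load ρ_ice t is balanced by mantle displaced below, ρ_m s.
s = t ρ_ice / ρ_m = 2.761 km × 921.1/3366 = 0.756 km.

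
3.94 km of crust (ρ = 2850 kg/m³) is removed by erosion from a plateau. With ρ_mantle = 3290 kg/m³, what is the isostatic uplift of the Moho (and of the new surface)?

Unloading: uplift u = e ρ_c/ρ_m = 3.94 km × 2850/3290 = 3.41 km.

3.41 km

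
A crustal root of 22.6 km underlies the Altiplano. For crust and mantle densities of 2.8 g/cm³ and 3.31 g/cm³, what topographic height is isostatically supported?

By Archimedes' principle applied to the lithosphere: ρ_c h = (ρ_m − ρ_c) r.
h = r (ρ_m − ρ_c) / ρ_c = 22.6 km × (3.31 − 2.8) / 2.8 = 4.12 km.

4.12 km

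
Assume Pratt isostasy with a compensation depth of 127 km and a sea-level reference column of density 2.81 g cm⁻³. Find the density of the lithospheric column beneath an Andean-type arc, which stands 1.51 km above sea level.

2.78 g cm⁻³

Pratt balance: ρ_ref D = ρ (D + h).
ρ = ρ_ref D/(D + h) = 2.81 × 127 km/(127 km + 1.51 km) = 2.78 g cm⁻³.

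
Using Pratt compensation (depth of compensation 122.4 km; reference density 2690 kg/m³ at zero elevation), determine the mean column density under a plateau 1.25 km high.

2660 kg/m³

Pratt balance: ρ_ref D = ρ (D + h).
ρ = ρ_ref D/(D + h) = 2690 × 122.4 km/(122.4 km + 1.25 km) = 2660 kg/m³.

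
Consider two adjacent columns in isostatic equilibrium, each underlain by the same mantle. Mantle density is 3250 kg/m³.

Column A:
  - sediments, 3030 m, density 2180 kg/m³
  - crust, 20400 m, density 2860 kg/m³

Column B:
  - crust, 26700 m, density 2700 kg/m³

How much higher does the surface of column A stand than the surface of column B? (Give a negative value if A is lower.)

−1070 m

For any compensation level in the mantle, the mantle terms cancel and isostasy reduces to e = (Σt_A − Σt_B) − (Σ(ρt)_A − Σ(ρt)_B) / ρ_m.
Σt_A = 23430 m; Σt_B = 26700 m; Σ(ρt)_A = 64949400; Σ(ρt)_B = 72090000 (in m·kg/m³).
e = (23430 − 26700) − (64949400 − 72090000) / 3250 = −1070 m.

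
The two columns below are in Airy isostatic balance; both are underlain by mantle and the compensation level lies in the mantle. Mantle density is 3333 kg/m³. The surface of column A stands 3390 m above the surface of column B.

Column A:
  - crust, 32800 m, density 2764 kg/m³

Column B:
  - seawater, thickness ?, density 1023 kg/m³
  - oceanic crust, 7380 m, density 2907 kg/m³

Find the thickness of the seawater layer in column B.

Take the compensation level at the base of the deeper column (depth z_c below the surface of column A) and equate Σ ρ_i t_i down to z_c; mantle fills any gap and the z_c terms cancel.
Column A: 32800×2764 + (z_c − 32800)×3333
Column B: 3390×0 + x×1023 + 7380×2907 + (z_c − 3390 − 7380 − x)×3333
The z_c×3333 term appears on both sides and cancels. Collect the known terms of each column as K = Σ(ρt)_known − 3333 × (depth of known layers): K_A = 90659200 − 3333×32800 = −18663200; K_B = 21453660 − 3333×(3390 + 7380) = −14442750.
Balance: K_A = K_B − x×(3333 − 1023), so x = (K_B − K_A)/(3333 − 1023) = 4220450/2310 = 1830 m.

1830 m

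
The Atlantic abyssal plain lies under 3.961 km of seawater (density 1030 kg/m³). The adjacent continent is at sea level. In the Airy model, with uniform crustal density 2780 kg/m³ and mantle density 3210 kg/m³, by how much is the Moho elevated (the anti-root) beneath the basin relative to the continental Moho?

By Archimedes' principle applied to the lithosphere: replacing crust with seawater at the top is compensated by replacing crust with mantle at the base: d (ρ_c − ρ_w) = a (ρ_m − ρ_c).
a = d (ρ_c − ρ_w)/(ρ_m − ρ_c) = 3.961 km × 1750/430 = 16.1 km.

16.1 km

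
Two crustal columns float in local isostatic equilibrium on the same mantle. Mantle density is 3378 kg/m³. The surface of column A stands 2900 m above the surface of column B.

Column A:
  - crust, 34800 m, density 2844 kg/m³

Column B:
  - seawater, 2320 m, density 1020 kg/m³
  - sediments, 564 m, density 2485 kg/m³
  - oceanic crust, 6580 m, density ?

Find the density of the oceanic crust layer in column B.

Take the compensation level at the base of the deeper column (depth z_c below the surface of column A) and equate Σ ρ_i t_i down to z_c; mantle fills any gap and the z_c terms cancel.
Column A: 34800×2844 + (z_c − 34800)×3378
Column B: 2900×0 + 2320×1020 + 564×2485 + 6580×ρ + (z_c − 2900 − 9464)×3378
The z_c×3378 term appears on both sides and cancels. Collect the known terms of each column as K = Σ(ρt)_known − 3378 × (depth of known layers): K_A = 98971200 − 3378×34800 = −18583200; K_B = 3767940 − 3378×(2900 + 9464) = −37997652.
Balance: K_A = K_B + 6580×ρ, so ρ = (K_A − K_B)/6580 = 19414500/6580 = 2950 kg/m³.

2950 kg/m³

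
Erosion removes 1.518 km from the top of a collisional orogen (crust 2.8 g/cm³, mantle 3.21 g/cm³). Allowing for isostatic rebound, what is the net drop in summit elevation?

0.194 km

Rebound u = e ρ_c/ρ_m = 1.518 km × 2.8/3.21 = 1.324 km.
Net surface drop = e − u = 1.518 km − 1.324 km = e (ρ_m − ρ_c)/ρ_m = 0.194 km.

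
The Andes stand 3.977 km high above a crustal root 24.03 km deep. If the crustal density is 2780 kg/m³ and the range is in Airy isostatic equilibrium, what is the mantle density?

Airy balance: ρ_c h = (ρ_m − ρ_c) r → ρ_m = ρ_c (1 + h/r).
ρ_m = 2780 × (1 + 3.977 km/24.03 km) = 3240 kg/m³.

3240 kg/m³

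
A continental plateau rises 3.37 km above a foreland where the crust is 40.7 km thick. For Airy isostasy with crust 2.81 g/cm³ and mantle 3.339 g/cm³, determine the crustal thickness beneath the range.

Root depth r = h ρ_c / (ρ_m − ρ_c) = 3.37 km × 2.81 / 0.529 = 17.9 km.
Total thickness = T + h + r = 40.7 km + 3.37 km + 17.9 km = 62 km.

62 km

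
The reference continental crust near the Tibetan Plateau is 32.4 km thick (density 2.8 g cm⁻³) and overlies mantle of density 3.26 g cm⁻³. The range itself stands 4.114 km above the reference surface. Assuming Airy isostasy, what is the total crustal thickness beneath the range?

61.6 km

Root depth r = h ρ_c / (ρ_m − ρ_c) = 4.114 km × 2.8 / 0.46 = 25.04 km.
Total thickness = T + h + r = 32.4 km + 4.114 km + 25.04 km = 61.6 km.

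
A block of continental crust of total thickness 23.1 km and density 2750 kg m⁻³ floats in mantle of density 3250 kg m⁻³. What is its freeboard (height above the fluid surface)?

3.55 km

Floating equilibrium: submerged depth d = t ρ_obj/ρ_fluid = 23.1 km × 2750/3250 = 19.55 km.
Freeboard = t − d = 23.1 km − 19.55 km = 3.55 km.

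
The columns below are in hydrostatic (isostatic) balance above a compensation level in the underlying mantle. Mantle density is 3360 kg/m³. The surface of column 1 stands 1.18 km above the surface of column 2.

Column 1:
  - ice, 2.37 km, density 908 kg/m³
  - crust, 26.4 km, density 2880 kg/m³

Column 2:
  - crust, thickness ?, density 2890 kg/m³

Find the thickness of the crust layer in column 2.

30.9 km

Take the compensation level at the base of the deeper column (depth z_c below the surface of column 1) and equate Σ ρ_i t_i down to z_c; mantle fills any gap and the z_c terms cancel.
Column 1: 2.37×908 + 26.4×2880 + (z_c − 28.77)×3360
Column 2: 1.18×0 + x×2890 + (z_c − 1.18 − 0 − x)×3360
The z_c×3360 term appears on both sides and cancels. Collect the known terms of each column as K = Σ(ρt)_known − 3360 × (depth of known layers): K_1 = 78183.96 − 3360×28.77 = −18483.24; K_2 = 0 − 3360×(1.18 + 0) = −3964.8.
Balance: K_1 = K_2 − x×(3360 − 2890), so x = (K_2 − K_1)/(3360 − 2890) = 14518.4/470 = 30.9 km.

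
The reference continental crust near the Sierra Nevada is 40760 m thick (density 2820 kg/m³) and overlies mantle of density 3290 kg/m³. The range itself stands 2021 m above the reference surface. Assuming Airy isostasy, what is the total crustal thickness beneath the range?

Root depth r = h ρ_c / (ρ_m − ρ_c) = 2021 m × 2820 / 470 = 12130 m.
Total thickness = T + h + r = 40760 m + 2021 m + 12130 m = 54900 m.

54900 m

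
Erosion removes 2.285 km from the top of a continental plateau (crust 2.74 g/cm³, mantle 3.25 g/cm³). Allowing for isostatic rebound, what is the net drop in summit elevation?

Rebound u = e ρ_c/ρ_m = 2.285 km × 2.74/3.25 = 1.926 km.
Net surface drop = e − u = 2.285 km − 1.926 km = e (ρ_m − ρ_c)/ρ_m = 0.359 km.

0.359 km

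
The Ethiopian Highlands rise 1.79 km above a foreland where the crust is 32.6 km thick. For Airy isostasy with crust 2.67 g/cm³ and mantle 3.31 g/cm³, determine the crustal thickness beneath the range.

Root depth r = h ρ_c / (ρ_m − ρ_c) = 1.79 km × 2.67 / 0.64 = 7.468 km.
Total thickness = T + h + r = 32.6 km + 1.79 km + 7.468 km = 41.9 km.

41.9 km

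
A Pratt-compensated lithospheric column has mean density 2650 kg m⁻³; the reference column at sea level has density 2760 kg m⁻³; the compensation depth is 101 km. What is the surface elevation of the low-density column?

4.19 km

ρ_ref D = ρ (D + h) → h = D (ρ_ref − ρ)/ρ.
h = 101 km × (2760 − 2650)/2650 = 4.19 km.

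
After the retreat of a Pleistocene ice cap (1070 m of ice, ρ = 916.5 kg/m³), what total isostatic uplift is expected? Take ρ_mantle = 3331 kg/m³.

294 m

Removing the load lets mantle flow back in; uplift u satisfies ρ_ice t = ρ_m u.
u = t ρ_ice/ρ_m = 1070 m × 916.5/3331 = 294 m.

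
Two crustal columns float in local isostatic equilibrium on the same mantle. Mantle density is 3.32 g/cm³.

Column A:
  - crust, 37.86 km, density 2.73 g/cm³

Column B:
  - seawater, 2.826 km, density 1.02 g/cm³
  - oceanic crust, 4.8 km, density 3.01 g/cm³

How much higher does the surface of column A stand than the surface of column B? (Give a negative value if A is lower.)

4.32 km

For any compensation level in the mantle, the mantle terms cancel and isostasy reduces to e = (Σt_A − Σt_B) − (Σ(ρt)_A − Σ(ρt)_B) / ρ_m.
Σt_A = 37.86 km; Σt_B = 7.626 km; Σ(ρt)_A = 103.3578; Σ(ρt)_B = 17.33052 (in km·g/cm³).
e = (37.86 − 7.626) − (103.3578 − 17.33052) / 3.32 = 4.32 km.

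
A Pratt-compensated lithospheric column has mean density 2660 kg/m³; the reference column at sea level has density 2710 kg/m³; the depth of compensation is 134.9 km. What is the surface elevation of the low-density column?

ρ_ref D = ρ (D + h) → h = D (ρ_ref − ρ)/ρ.
h = 134.9 km × (2710 − 2660)/2660 = 2.54 km.

2.54 km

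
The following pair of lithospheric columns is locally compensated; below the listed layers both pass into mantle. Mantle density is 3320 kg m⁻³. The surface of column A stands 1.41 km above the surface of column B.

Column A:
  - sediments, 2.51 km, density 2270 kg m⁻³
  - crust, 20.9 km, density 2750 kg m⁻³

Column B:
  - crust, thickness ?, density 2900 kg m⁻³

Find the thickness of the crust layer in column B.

23.5 km

Take the compensation level at the base of the deeper column (depth z_c below the surface of column A) and equate Σ ρ_i t_i down to z_c; mantle fills any gap and the z_c terms cancel.
Column A: 2.51×2270 + 20.9×2750 + (z_c − 23.41)×3320
Column B: 1.41×0 + x×2900 + (z_c − 1.41 − 0 − x)×3320
The z_c×3320 term appears on both sides and cancels. Collect the known terms of each column as K = Σ(ρt)_known − 3320 × (depth of known layers): K_A = 63172.7 − 3320×23.41 = −14548.5; K_B = 0 − 3320×(1.41 + 0) = −4681.2.
Balance: K_A = K_B − x×(3320 − 2900), so x = (K_B − K_A)/(3320 − 2900) = 9867.3/420 = 23.5 km.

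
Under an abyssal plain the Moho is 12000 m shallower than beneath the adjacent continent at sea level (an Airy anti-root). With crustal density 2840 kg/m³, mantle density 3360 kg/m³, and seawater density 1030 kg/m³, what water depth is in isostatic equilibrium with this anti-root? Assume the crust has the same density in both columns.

Replacing a thickness d of crust by seawater at the top must be balanced by replacing crust with mantle at the base: d (ρ_c − ρ_w) = a (ρ_m − ρ_c).
d = a (ρ_m − ρ_c)/(ρ_c − ρ_w) = 12000 m × 520/1810 = 3450 m.

3450 m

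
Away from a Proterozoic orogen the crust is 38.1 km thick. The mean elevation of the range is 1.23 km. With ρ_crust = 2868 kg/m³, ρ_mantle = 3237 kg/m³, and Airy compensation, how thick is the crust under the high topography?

48.9 km

Root depth r = h ρ_c / (ρ_m − ρ_c) = 1.23 km × 2868 / 369 = 9.56 km.
Total thickness = T + h + r = 38.1 km + 1.23 km + 9.56 km = 48.9 km.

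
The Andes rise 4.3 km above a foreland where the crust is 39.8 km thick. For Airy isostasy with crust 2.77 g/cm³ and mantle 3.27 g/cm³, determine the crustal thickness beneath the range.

67.9 km

Root depth r = h ρ_c / (ρ_m − ρ_c) = 4.3 km × 2.77 / 0.5 = 23.82 km.
Total thickness = T + h + r = 39.8 km + 4.3 km + 23.82 km = 67.9 km.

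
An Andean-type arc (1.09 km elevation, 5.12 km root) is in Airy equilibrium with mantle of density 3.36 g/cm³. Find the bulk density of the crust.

ρ_c h = (ρ_m − ρ_c) r → ρ_c (h + r) = ρ_m r → ρ_c = ρ_m r / (h + r).
ρ_c = 3.36 × 5.12 km / (1.09 km + 5.12 km) = 2.77 g/cm³.

2.77 g/cm³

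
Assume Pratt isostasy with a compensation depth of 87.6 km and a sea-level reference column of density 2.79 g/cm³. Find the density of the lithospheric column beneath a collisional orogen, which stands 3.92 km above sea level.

2.67 g/cm³

Pratt balance: ρ_ref D = ρ (D + h).
ρ = ρ_ref D/(D + h) = 2.79 × 87.6 km/(87.6 km + 3.92 km) = 2.67 g/cm³.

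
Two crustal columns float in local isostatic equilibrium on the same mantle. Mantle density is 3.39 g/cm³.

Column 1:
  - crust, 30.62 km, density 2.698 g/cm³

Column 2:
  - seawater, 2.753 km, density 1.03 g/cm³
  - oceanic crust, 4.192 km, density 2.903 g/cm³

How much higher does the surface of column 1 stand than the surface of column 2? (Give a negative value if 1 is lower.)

For any compensation level in the mantle, the mantle terms cancel and isostasy reduces to e = (Σt_1 − Σt_2) − (Σ(ρt)_1 − Σ(ρt)_2) / ρ_m.
Σt_1 = 30.62 km; Σt_2 = 6.945 km; Σ(ρt)_1 = 82.61276; Σ(ρt)_2 = 15.004966 (in km·g/cm³).
e = (30.62 − 6.945) − (82.61276 − 15.004966) / 3.39 = 3.73 km.

3.73 km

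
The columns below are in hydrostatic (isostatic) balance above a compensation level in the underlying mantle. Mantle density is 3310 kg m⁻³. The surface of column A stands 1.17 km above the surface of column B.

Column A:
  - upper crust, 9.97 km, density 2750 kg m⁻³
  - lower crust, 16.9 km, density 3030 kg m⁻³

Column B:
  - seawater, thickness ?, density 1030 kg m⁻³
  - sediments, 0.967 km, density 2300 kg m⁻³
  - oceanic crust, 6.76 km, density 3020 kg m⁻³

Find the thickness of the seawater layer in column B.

1.54 km

Take the compensation level at the base of the deeper column (depth z_c below the surface of column A) and equate Σ ρ_i t_i down to z_c; mantle fills any gap and the z_c terms cancel.
Column A: 9.97×2750 + 16.9×3030 + (z_c − 26.87)×3310
Column B: 1.17×0 + x×1030 + 0.967×2300 + 6.76×3020 + (z_c − 1.17 − 7.727 − x)×3310
The z_c×3310 term appears on both sides and cancels. Collect the known terms of each column as K = Σ(ρt)_known − 3310 × (depth of known layers): K_A = 78624.5 − 3310×26.87 = −10315.2; K_B = 22639.3 − 3310×(1.17 + 7.727) = −6809.77.
Balance: K_A = K_B − x×(3310 − 1030), so x = (K_B − K_A)/(3310 − 1030) = 3505.43/2280 = 1.54 km.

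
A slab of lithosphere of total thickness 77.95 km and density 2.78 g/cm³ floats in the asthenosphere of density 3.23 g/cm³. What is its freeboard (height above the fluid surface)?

10.9 km

Floating equilibrium: submerged depth d = t ρ_obj/ρ_fluid = 77.95 km × 2.78/3.23 = 67.09 km.
Freeboard = t − d = 77.95 km − 67.09 km = 10.9 km.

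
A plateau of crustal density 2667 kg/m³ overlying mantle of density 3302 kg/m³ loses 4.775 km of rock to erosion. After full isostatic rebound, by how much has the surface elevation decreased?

Rebound u = e ρ_c/ρ_m = 4.775 km × 2667/3302 = 3.857 km.
Net surface drop = e − u = 4.775 km − 3.857 km = e (ρ_m − ρ_c)/ρ_m = 0.918 km.

0.918 km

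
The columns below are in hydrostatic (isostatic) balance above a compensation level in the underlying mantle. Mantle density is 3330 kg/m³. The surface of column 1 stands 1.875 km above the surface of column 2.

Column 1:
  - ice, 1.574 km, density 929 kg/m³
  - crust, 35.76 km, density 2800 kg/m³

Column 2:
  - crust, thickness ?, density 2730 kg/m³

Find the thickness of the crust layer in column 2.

27.5 km

Take the compensation level at the base of the deeper column (depth z_c below the surface of column 1) and equate Σ ρ_i t_i down to z_c; mantle fills any gap and the z_c terms cancel.
Column 1: 1.574×929 + 35.76×2800 + (z_c − 37.334)×3330
Column 2: 1.875×0 + x×2730 + (z_c − 1.875 − 0 − x)×3330
The z_c×3330 term appears on both sides and cancels. Collect the known terms of each column as K = Σ(ρt)_known − 3330 × (depth of known layers): K_1 = 101590.246 − 3330×37.334 = −22731.974; K_2 = 0 − 3330×(1.875 + 0) = −6243.75.
Balance: K_1 = K_2 − x×(3330 − 2730), so x = (K_2 − K_1)/(3330 − 2730) = 16488.2/600 = 27.5 km.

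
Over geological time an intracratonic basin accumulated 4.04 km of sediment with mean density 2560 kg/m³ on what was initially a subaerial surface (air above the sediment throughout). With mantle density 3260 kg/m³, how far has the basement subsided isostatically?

Subaerial load: s = t ρ_sed / ρ_m = 4.04 km × 2560/3260 = 3.17 km.

3.17 km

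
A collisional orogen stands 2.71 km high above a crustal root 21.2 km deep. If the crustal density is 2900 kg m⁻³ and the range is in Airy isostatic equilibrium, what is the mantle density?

3270 kg m⁻³

Airy balance: ρ_c h = (ρ_m − ρ_c) r → ρ_m = ρ_c (1 + h/r).
ρ_m = 2900 × (1 + 2.71 km/21.2 km) = 3270 kg m⁻³.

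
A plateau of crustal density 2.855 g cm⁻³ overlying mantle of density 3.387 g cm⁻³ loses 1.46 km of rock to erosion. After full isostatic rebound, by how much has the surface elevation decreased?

0.229 km

Rebound u = e ρ_c/ρ_m = 1.46 km × 2.855/3.387 = 1.231 km.
Net surface drop = e − u = 1.46 km − 1.231 km = e (ρ_m − ρ_c)/ρ_m = 0.229 km.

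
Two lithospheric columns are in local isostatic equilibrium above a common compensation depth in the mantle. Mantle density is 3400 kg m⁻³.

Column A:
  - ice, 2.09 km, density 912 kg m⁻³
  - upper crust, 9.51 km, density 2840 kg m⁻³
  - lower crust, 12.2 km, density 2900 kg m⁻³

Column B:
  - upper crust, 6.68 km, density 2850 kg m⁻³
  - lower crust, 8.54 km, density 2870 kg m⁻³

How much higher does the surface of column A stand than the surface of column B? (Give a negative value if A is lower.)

2.48 km

For any compensation level in the mantle, the mantle terms cancel and isostasy reduces to e = (Σt_A − Σt_B) − (Σ(ρt)_A − Σ(ρt)_B) / ρ_m.
Σt_A = 23.8 km; Σt_B = 15.22 km; Σ(ρt)_A = 64294.48; Σ(ρt)_B = 43547.8 (in km·kg m⁻³).
e = (23.8 − 15.22) − (64294.48 − 43547.8) / 3400 = 2.48 km.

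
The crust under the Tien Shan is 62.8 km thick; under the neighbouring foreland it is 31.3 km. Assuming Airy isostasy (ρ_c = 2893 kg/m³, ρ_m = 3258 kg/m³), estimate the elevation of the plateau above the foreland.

3.53 km

Excess crust Δ = 62.8 km − 31.3 km = 31.5 km, split between elevation h and root r with h + r = Δ.
Airy balance ρ_c h = (ρ_m − ρ_c) r gives r = h ρ_c/(ρ_m − ρ_c), so h (1 + ρ_c/(ρ_m − ρ_c)) = Δ, i.e. h = Δ (ρ_m − ρ_c)/ρ_m.
h = 31.5 km × 365/3258 = 3.53 km.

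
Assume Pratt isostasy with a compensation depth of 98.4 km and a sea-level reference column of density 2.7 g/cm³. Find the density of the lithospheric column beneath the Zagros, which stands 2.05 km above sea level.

Pratt balance: ρ_ref D = ρ (D + h).
ρ = ρ_ref D/(D + h) = 2.7 × 98.4 km/(98.4 km + 2.05 km) = 2.64 g/cm³.

2.64 g/cm³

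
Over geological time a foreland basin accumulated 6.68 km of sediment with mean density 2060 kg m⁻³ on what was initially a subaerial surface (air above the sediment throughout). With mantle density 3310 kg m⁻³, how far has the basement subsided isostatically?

4.16 km

Subaerial load: s = t ρ_sed / ρ_m = 6.68 km × 2060/3310 = 4.16 km.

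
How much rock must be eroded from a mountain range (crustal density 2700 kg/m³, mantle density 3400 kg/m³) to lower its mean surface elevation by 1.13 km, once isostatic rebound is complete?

5.49 km

Net drop Δ = e − u = e − e ρ_c/ρ_m = e (ρ_m − ρ_c)/ρ_m.
e = Δ ρ_m/(ρ_m − ρ_c) = 1.13 km × 3400/700 = 5.49 km.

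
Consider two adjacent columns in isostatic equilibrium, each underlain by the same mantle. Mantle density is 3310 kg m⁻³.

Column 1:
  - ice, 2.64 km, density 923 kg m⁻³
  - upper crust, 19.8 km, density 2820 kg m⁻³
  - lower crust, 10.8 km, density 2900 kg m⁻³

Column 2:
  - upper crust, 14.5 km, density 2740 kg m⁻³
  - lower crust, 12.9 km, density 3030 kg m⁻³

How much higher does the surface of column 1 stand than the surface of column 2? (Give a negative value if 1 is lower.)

2.58 km

For any compensation level in the mantle, the mantle terms cancel and isostasy reduces to e = (Σt_1 − Σt_2) − (Σ(ρt)_1 − Σ(ρt)_2) / ρ_m.
Σt_1 = 33.24 km; Σt_2 = 27.4 km; Σ(ρt)_1 = 89592.72; Σ(ρt)_2 = 78817 (in km·kg m⁻³).
e = (33.24 − 27.4) − (89592.72 − 78817) / 3310 = 2.58 km.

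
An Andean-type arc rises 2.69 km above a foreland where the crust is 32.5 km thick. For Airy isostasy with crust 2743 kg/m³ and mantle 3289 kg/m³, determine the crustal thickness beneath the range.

Root depth r = h ρ_c / (ρ_m − ρ_c) = 2.69 km × 2743 / 546 = 13.51 km.
Total thickness = T + h + r = 32.5 km + 2.69 km + 13.51 km = 48.7 km.

48.7 km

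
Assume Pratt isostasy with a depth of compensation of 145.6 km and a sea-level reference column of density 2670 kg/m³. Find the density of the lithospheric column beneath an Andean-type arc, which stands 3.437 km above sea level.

2610 kg/m³

Pratt balance: ρ_ref D = ρ (D + h).
ρ = ρ_ref D/(D + h) = 2670 × 145.6 km/(145.6 km + 3.437 km) = 2610 kg/m³.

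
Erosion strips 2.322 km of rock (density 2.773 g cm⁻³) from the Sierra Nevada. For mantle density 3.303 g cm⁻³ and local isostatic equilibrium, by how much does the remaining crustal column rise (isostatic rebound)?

Unloading: uplift u = e ρ_c/ρ_m = 2.322 km × 2.773/3.303 = 1.95 km.

1.95 km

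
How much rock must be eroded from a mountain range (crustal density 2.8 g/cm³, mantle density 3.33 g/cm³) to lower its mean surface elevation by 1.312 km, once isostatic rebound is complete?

8.24 km

Net drop Δ = e − u = e − e ρ_c/ρ_m = e (ρ_m − ρ_c)/ρ_m.
e = Δ ρ_m/(ρ_m − ρ_c) = 1.312 km × 3.33/0.53 = 8.24 km.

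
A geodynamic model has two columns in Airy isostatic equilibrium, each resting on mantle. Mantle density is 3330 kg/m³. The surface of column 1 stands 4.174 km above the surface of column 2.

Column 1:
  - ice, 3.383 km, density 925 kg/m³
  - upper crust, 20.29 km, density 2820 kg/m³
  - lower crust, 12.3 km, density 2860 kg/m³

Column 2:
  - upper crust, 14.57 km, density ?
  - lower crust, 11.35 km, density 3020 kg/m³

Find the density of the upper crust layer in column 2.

Take the compensation level at the base of the deeper column (depth z_c below the surface of column 1) and equate Σ ρ_i t_i down to z_c; mantle fills any gap and the z_c terms cancel.
Column 1: 3.383×925 + 20.29×2820 + 12.3×2860 + (z_c − 35.973)×3330
Column 2: 4.174×0 + 14.57×ρ + 11.35×3020 + (z_c − 4.174 − 25.92)×3330
The z_c×3330 term appears on both sides and cancels. Collect the known terms of each column as K = Σ(ρt)_known − 3330 × (depth of known layers): K_1 = 95525.075 − 3330×35.973 = −24265.015; K_2 = 34277 − 3330×(4.174 + 25.92) = −65936.02.
Balance: K_1 = K_2 + 14.57×ρ, so ρ = (K_1 − K_2)/14.57 = 41671/14.57 = 2860 kg/m³.

2860 kg/m³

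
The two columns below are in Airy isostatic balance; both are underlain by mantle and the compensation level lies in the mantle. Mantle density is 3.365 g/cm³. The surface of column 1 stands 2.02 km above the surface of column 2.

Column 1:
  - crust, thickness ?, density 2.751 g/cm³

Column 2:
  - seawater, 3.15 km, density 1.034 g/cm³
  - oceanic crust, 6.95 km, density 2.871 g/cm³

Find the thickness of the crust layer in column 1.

Take the compensation level at the base of the deeper column (depth z_c below the surface of column 1) and equate Σ ρ_i t_i down to z_c; mantle fills any gap and the z_c terms cancel.
Column 1: x×2.751 + (z_c − 0 − x)×3.365
Column 2: 2.02×0 + 3.15×1.034 + 6.95×2.871 + (z_c − 2.02 − 10.1)×3.365
The z_c×3.365 term appears on both sides and cancels. Collect the known terms of each column as K = Σ(ρt)_known − 3.365 × (depth of known layers): K_1 = 0 − 3.365×0 = 0; K_2 = 23.21055 − 3.365×(2.02 + 10.1) = −17.57325.
Balance: K_1 − x×(3.365 − 2.751) = K_2, so x = (K_1 − K_2)/(3.365 − 2.751) = 17.5732/0.614 = 28.6 km.

28.6 km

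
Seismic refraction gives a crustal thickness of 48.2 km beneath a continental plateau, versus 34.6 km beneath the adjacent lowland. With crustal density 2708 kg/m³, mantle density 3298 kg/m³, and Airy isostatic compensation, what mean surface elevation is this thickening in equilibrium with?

Excess crust Δ = 48.2 km − 34.6 km = 13.6 km, split between elevation h and root r with h + r = Δ.
Airy balance ρ_c h = (ρ_m − ρ_c) r gives r = h ρ_c/(ρ_m − ρ_c), so h (1 + ρ_c/(ρ_m − ρ_c)) = Δ, i.e. h = Δ (ρ_m − ρ_c)/ρ_m.
h = 13.6 km × 590/3298 = 2.43 km.

2.43 km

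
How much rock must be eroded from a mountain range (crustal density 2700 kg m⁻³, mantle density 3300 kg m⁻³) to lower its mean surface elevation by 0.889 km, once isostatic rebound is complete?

4.89 km

Net drop Δ = e − u = e − e ρ_c/ρ_m = e (ρ_m − ρ_c)/ρ_m.
e = Δ ρ_m/(ρ_m − ρ_c) = 0.889 km × 3300/600 = 4.89 km.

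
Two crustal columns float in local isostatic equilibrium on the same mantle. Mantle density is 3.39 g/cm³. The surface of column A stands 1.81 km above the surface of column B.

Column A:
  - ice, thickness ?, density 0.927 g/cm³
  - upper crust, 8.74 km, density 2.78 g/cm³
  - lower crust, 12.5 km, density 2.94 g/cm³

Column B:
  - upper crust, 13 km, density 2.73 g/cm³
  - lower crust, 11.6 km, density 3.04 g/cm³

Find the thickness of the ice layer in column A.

3.17 km

Take the compensation level at the base of the deeper column (depth z_c below the surface of column A) and equate Σ ρ_i t_i down to z_c; mantle fills any gap and the z_c terms cancel.
Column A: x×0.927 + 8.74×2.78 + 12.5×2.94 + (z_c − 21.24 − x)×3.39
Column B: 1.81×0 + 13×2.73 + 11.6×3.04 + (z_c − 1.81 − 24.6)×3.39
The z_c×3.39 term appears on both sides and cancels. Collect the known terms of each column as K = Σ(ρt)_known − 3.39 × (depth of known layers): K_A = 61.0472 − 3.39×21.24 = −10.9564; K_B = 70.754 − 3.39×(1.81 + 24.6) = −18.7759.
Balance: K_A − x×(3.39 − 0.927) = K_B, so x = (K_A − K_B)/(3.39 − 0.927) = 7.8195/2.463 = 3.17 km.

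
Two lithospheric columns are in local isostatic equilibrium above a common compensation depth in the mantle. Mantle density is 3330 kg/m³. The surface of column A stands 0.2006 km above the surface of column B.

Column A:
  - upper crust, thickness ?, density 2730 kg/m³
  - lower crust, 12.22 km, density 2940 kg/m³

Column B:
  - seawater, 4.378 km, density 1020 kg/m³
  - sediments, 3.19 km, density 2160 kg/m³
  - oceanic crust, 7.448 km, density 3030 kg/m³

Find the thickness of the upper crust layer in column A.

20 km

Take the compensation level at the base of the deeper column (depth z_c below the surface of column A) and equate Σ ρ_i t_i down to z_c; mantle fills any gap and the z_c terms cancel.
Column A: x×2730 + 12.22×2940 + (z_c − 12.22 − x)×3330
Column B: 0.2006×0 + 4.378×1020 + 3.19×2160 + 7.448×3030 + (z_c − 0.2006 − 15.016)×3330
The z_c×3330 term appears on both sides and cancels. Collect the known terms of each column as K = Σ(ρt)_known − 3330 × (depth of known layers): K_A = 35926.8 − 3330×12.22 = −4765.8; K_B = 33923.4 − 3330×(0.2006 + 15.016) = −16747.878.
Balance: K_A − x×(3330 − 2730) = K_B, so x = (K_A − K_B)/(3330 − 2730) = 11982.1/600 = 20 km.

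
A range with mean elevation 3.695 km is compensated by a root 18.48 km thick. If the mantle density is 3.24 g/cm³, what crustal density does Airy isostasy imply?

2.7 g/cm³

ρ_c h = (ρ_m − ρ_c) r → ρ_c (h + r) = ρ_m r → ρ_c = ρ_m r / (h + r).
ρ_c = 3.24 × 18.48 km / (3.695 km + 18.48 km) = 2.7 g/cm³.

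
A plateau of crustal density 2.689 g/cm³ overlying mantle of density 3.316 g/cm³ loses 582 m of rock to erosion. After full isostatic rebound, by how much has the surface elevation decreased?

Rebound u = e ρ_c/ρ_m = 582 m × 2.689/3.316 = 472 m.
Net surface drop = e − u = 582 m − 472 m = e (ρ_m − ρ_c)/ρ_m = 110 m.

110 m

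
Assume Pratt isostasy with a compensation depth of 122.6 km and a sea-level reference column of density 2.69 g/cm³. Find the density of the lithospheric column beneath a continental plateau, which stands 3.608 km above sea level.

Pratt balance: ρ_ref D = ρ (D + h).
ρ = ρ_ref D/(D + h) = 2.69 × 122.6 km/(122.6 km + 3.608 km) = 2.61 g/cm³.

2.61 g/cm³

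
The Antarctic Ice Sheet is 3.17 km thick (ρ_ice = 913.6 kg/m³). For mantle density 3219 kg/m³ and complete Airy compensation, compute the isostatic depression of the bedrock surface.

In Airy isostatic equilibrium: the ice load ρ_ice t is balanced by mantle displaced below, ρ_m s.
s = t ρ_ice / ρ_m = 3.17 km × 913.6/3219 = 0.9 km.

0.9 km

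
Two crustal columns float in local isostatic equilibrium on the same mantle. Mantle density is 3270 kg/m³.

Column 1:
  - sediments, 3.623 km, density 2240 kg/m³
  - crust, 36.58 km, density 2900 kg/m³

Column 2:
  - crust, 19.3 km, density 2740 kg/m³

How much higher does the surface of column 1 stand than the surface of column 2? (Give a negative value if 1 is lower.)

For any compensation level in the mantle, the mantle terms cancel and isostasy reduces to e = (Σt_1 − Σt_2) − (Σ(ρt)_1 − Σ(ρt)_2) / ρ_m.
Σt_1 = 40.203 km; Σt_2 = 19.3 km; Σ(ρt)_1 = 114197.52; Σ(ρt)_2 = 52882 (in km·kg/m³).
e = (40.203 − 19.3) − (114197.52 − 52882) / 3270 = 2.15 km.

2.15 km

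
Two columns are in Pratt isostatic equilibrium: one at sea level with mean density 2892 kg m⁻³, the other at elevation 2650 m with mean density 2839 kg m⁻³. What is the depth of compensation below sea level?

142000 m

ρ_ref D = ρ (D + h) → D (ρ_ref − ρ) = ρ h.
D = ρ h/(ρ_ref − ρ) = 2839 × 2650 m/(2892 − 2839) = 142000 m.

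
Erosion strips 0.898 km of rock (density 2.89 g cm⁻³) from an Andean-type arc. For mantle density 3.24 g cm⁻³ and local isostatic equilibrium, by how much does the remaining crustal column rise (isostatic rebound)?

Unloading: uplift u = e ρ_c/ρ_m = 0.898 km × 2.89/3.24 = 0.801 km.

0.801 km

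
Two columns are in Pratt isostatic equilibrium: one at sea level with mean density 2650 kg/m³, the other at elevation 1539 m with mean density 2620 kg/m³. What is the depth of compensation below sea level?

ρ_ref D = ρ (D + h) → D (ρ_ref − ρ) = ρ h.
D = ρ h/(ρ_ref − ρ) = 2620 × 1539 m/(2650 − 2620) = 134000 m.

134000 m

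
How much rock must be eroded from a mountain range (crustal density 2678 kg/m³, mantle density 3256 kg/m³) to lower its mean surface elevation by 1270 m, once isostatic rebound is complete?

Net drop Δ = e − u = e − e ρ_c/ρ_m = e (ρ_m − ρ_c)/ρ_m.
e = Δ ρ_m/(ρ_m − ρ_c) = 1270 m × 3256/578 = 7150 m.

7150 m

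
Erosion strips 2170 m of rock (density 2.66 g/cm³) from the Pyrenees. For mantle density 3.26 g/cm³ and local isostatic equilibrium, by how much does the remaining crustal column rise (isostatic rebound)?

Unloading: uplift u = e ρ_c/ρ_m = 2170 m × 2.66/3.26 = 1770 m.

1770 m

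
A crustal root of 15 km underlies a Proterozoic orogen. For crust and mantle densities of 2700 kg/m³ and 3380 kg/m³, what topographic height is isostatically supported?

3.78 km

Equating mass per unit area of the two columns: ρ_c h = (ρ_m − ρ_c) r.
h = r (ρ_m − ρ_c) / ρ_c = 15 km × (3380 − 2700) / 2700 = 3.78 km.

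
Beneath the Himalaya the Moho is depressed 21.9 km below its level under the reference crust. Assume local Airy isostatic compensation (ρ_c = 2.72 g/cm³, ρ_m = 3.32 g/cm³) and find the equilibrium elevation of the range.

Balancing pressure at the compensation depth: ρ_c h = (ρ_m − ρ_c) r.
h = r (ρ_m − ρ_c) / ρ_c = 21.9 km × (3.32 − 2.72) / 2.72 = 4.83 km.

4.83 km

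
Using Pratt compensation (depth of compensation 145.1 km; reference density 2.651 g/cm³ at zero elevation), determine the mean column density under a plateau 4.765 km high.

2.57 g/cm³

Pratt balance: ρ_ref D = ρ (D + h).
ρ = ρ_ref D/(D + h) = 2.651 × 145.1 km/(145.1 km + 4.765 km) = 2.57 g/cm³.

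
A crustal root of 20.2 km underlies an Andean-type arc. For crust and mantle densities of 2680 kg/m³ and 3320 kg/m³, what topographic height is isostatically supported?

4.82 km

Balancing pressure at the compensation depth: ρ_c h = (ρ_m − ρ_c) r.
h = r (ρ_m − ρ_c) / ρ_c = 20.2 km × (3320 − 2680) / 2680 = 4.82 km.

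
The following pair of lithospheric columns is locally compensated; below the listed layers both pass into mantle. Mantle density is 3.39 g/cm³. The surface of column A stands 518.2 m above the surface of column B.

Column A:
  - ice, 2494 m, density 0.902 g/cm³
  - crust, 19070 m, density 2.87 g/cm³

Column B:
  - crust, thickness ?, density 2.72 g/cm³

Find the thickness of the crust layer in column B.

21400 m

Take the compensation level at the base of the deeper column (depth z_c below the surface of column A) and equate Σ ρ_i t_i down to z_c; mantle fills any gap and the z_c terms cancel.
Column A: 2494×0.902 + 19070×2.87 + (z_c − 21564)×3.39
Column B: 518.2×0 + x×2.72 + (z_c − 518.2 − 0 − x)×3.39
The z_c×3.39 term appears on both sides and cancels. Collect the known terms of each column as K = Σ(ρt)_known − 3.39 × (depth of known layers): K_A = 56980.488 − 3.39×21564 = −16121.472; K_B = 0 − 3.39×(518.2 + 0) = −1756.698.
Balance: K_A = K_B − x×(3.39 − 2.72), so x = (K_B − K_A)/(3.39 − 2.72) = 14364.8/0.67 = 21400 m.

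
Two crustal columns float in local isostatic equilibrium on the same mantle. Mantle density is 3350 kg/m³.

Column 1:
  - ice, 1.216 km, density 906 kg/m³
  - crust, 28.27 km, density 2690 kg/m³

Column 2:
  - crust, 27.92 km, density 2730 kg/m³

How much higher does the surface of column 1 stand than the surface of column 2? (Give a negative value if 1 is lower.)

For any compensation level in the mantle, the mantle terms cancel and isostasy reduces to e = (Σt_1 − Σt_2) − (Σ(ρt)_1 − Σ(ρt)_2) / ρ_m.
Σt_1 = 29.486 km; Σt_2 = 27.92 km; Σ(ρt)_1 = 77147.996; Σ(ρt)_2 = 76221.6 (in km·kg/m³).
e = (29.486 − 27.92) − (77147.996 − 76221.6) / 3350 = 1.29 km.

1.29 km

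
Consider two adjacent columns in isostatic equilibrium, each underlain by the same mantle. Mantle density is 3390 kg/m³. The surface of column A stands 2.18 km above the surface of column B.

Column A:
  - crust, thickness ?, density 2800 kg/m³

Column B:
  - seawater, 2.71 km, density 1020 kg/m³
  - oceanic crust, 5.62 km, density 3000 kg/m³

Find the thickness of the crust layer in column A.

27.1 km

Take the compensation level at the base of the deeper column (depth z_c below the surface of column A) and equate Σ ρ_i t_i down to z_c; mantle fills any gap and the z_c terms cancel.
Column A: x×2800 + (z_c − 0 − x)×3390
Column B: 2.18×0 + 2.71×1020 + 5.62×3000 + (z_c − 2.18 − 8.33)×3390
The z_c×3390 term appears on both sides and cancels. Collect the known terms of each column as K = Σ(ρt)_known − 3390 × (depth of known layers): K_A = 0 − 3390×0 = 0; K_B = 19624.2 − 3390×(2.18 + 8.33) = −16004.7.
Balance: K_A − x×(3390 − 2800) = K_B, so x = (K_A − K_B)/(3390 − 2800) = 16004.7/590 = 27.1 km.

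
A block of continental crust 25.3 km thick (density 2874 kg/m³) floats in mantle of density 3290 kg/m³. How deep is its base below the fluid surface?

Draft d = t ρ_obj/ρ_fluid = 25.3 km × 2874/3290 = 22.1 km.

22.1 km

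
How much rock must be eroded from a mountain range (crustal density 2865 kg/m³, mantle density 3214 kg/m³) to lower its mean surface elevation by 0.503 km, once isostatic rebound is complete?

4.63 km

Net drop Δ = e − u = e − e ρ_c/ρ_m = e (ρ_m − ρ_c)/ρ_m.
e = Δ ρ_m/(ρ_m − ρ_c) = 0.503 km × 3214/349 = 4.63 km.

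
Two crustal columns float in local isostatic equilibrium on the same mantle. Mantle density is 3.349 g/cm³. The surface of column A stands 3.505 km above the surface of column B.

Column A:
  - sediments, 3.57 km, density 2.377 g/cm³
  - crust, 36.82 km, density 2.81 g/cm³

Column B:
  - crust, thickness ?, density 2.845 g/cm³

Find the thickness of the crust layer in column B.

Take the compensation level at the base of the deeper column (depth z_c below the surface of column A) and equate Σ ρ_i t_i down to z_c; mantle fills any gap and the z_c terms cancel.
Column A: 3.57×2.377 + 36.82×2.81 + (z_c − 40.39)×3.349
Column B: 3.505×0 + x×2.845 + (z_c − 3.505 − 0 − x)×3.349
The z_c×3.349 term appears on both sides and cancels. Collect the known terms of each column as K = Σ(ρt)_known − 3.349 × (depth of known layers): K_A = 111.95009 − 3.349×40.39 = −23.31602; K_B = 0 − 3.349×(3.505 + 0) = −11.738245.
Balance: K_A = K_B − x×(3.349 − 2.845), so x = (K_B − K_A)/(3.349 − 2.845) = 11.5778/0.504 = 23 km.

23 km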